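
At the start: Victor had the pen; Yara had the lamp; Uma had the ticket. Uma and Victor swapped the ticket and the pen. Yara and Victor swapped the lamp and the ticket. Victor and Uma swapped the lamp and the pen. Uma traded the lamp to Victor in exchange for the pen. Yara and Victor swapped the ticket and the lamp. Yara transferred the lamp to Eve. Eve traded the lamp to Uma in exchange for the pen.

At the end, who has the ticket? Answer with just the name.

Tracking all object holders:
Start: pen:Victor, lamp:Yara, ticket:Uma
Event 1 (swap ticket<->pen: now ticket:Victor, pen:Uma). State: pen:Uma, lamp:Yara, ticket:Victor
Event 2 (swap lamp<->ticket: now lamp:Victor, ticket:Yara). State: pen:Uma, lamp:Victor, ticket:Yara
Event 3 (swap lamp<->pen: now lamp:Uma, pen:Victor). State: pen:Victor, lamp:Uma, ticket:Yara
Event 4 (swap lamp<->pen: now lamp:Victor, pen:Uma). State: pen:Uma, lamp:Victor, ticket:Yara
Event 5 (swap ticket<->lamp: now ticket:Victor, lamp:Yara). State: pen:Uma, lamp:Yara, ticket:Victor
Event 6 (give lamp: Yara -> Eve). State: pen:Uma, lamp:Eve, ticket:Victor
Event 7 (swap lamp<->pen: now lamp:Uma, pen:Eve). State: pen:Eve, lamp:Uma, ticket:Victor

Final state: pen:Eve, lamp:Uma, ticket:Victor
The ticket is held by Victor.

Answer: Victor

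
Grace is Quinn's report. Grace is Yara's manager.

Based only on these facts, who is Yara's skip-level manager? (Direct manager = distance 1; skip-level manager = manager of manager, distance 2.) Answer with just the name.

Reconstructing the manager chain from the given facts:
  Quinn -> Grace -> Yara
(each arrow means 'manager of the next')
Positions in the chain (0 = top):
  position of Quinn: 0
  position of Grace: 1
  position of Yara: 2

Yara is at position 2; the skip-level manager is 2 steps up the chain, i.e. position 0: Quinn.

Answer: Quinn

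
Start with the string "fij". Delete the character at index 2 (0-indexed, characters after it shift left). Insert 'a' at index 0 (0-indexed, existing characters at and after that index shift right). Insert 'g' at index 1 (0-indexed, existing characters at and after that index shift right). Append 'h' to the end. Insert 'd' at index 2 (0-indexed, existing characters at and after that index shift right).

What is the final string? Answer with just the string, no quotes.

Applying each edit step by step:
Start: "fij"
Op 1 (delete idx 2 = 'j'): "fij" -> "fi"
Op 2 (insert 'a' at idx 0): "fi" -> "afi"
Op 3 (insert 'g' at idx 1): "afi" -> "agfi"
Op 4 (append 'h'): "agfi" -> "agfih"
Op 5 (insert 'd' at idx 2): "agfih" -> "agdfih"

Answer: agdfih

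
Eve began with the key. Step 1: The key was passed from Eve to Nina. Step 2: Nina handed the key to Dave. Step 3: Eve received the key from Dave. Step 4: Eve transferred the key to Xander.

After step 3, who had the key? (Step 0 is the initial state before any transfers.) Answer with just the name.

Tracking the key holder through step 3:
After step 0 (start): Eve
After step 1: Nina
After step 2: Dave
After step 3: Eve

At step 3, the holder is Eve.

Answer: Eve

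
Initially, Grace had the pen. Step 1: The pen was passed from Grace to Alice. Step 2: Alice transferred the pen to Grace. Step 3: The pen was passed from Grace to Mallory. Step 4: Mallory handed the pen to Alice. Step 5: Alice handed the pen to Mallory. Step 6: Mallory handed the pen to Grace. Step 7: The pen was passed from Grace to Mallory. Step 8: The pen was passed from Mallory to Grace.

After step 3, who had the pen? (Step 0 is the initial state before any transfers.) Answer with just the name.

Tracking the pen holder through step 3:
After step 0 (start): Grace
After step 1: Alice
After step 2: Grace
After step 3: Mallory

At step 3, the holder is Mallory.

Answer: Mallory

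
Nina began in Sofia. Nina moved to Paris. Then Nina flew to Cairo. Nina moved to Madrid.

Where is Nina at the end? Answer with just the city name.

Tracking Nina's location:
Start: Nina is in Sofia.
After move 1: Sofia -> Paris. Nina is in Paris.
After move 2: Paris -> Cairo. Nina is in Cairo.
After move 3: Cairo -> Madrid. Nina is in Madrid.

Answer: Madrid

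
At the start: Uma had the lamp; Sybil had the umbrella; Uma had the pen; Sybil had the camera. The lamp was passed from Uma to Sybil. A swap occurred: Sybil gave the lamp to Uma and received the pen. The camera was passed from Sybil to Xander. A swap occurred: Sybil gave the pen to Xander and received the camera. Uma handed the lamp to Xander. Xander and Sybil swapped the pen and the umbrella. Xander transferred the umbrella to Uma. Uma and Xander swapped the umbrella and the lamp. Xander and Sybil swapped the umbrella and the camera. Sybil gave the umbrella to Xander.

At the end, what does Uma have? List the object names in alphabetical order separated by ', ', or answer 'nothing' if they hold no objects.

Answer: lamp

Derivation:
Tracking all object holders:
Start: lamp:Uma, umbrella:Sybil, pen:Uma, camera:Sybil
Event 1 (give lamp: Uma -> Sybil). State: lamp:Sybil, umbrella:Sybil, pen:Uma, camera:Sybil
Event 2 (swap lamp<->pen: now lamp:Uma, pen:Sybil). State: lamp:Uma, umbrella:Sybil, pen:Sybil, camera:Sybil
Event 3 (give camera: Sybil -> Xander). State: lamp:Uma, umbrella:Sybil, pen:Sybil, camera:Xander
Event 4 (swap pen<->camera: now pen:Xander, camera:Sybil). State: lamp:Uma, umbrella:Sybil, pen:Xander, camera:Sybil
Event 5 (give lamp: Uma -> Xander). State: lamp:Xander, umbrella:Sybil, pen:Xander, camera:Sybil
Event 6 (swap pen<->umbrella: now pen:Sybil, umbrella:Xander). State: lamp:Xander, umbrella:Xander, pen:Sybil, camera:Sybil
Event 7 (give umbrella: Xander -> Uma). State: lamp:Xander, umbrella:Uma, pen:Sybil, camera:Sybil
Event 8 (swap umbrella<->lamp: now umbrella:Xander, lamp:Uma). State: lamp:Uma, umbrella:Xander, pen:Sybil, camera:Sybil
Event 9 (swap umbrella<->camera: now umbrella:Sybil, camera:Xander). State: lamp:Uma, umbrella:Sybil, pen:Sybil, camera:Xander
Event 10 (give umbrella: Sybil -> Xander). State: lamp:Uma, umbrella:Xander, pen:Sybil, camera:Xander

Final state: lamp:Uma, umbrella:Xander, pen:Sybil, camera:Xander
Uma holds: lamp.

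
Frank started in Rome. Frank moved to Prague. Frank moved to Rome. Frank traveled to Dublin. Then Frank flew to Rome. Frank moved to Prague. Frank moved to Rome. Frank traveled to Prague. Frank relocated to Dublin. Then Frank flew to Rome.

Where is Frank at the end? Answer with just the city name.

Tracking Frank's location:
Start: Frank is in Rome.
After move 1: Rome -> Prague. Frank is in Prague.
After move 2: Prague -> Rome. Frank is in Rome.
After move 3: Rome -> Dublin. Frank is in Dublin.
After move 4: Dublin -> Rome. Frank is in Rome.
After move 5: Rome -> Prague. Frank is in Prague.
After move 6: Prague -> Rome. Frank is in Rome.
After move 7: Rome -> Prague. Frank is in Prague.
After move 8: Prague -> Dublin. Frank is in Dublin.
After move 9: Dublin -> Rome. Frank is in Rome.

Answer: Rome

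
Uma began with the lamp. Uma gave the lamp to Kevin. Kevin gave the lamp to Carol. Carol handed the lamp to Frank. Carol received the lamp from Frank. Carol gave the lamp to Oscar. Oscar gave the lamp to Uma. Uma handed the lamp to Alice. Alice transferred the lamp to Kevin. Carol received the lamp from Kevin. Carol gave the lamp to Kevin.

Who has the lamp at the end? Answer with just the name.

Tracking the lamp through each event:
Start: Uma has the lamp.
After event 1: Kevin has the lamp.
After event 2: Carol has the lamp.
After event 3: Frank has the lamp.
After event 4: Carol has the lamp.
After event 5: Oscar has the lamp.
After event 6: Uma has the lamp.
After event 7: Alice has the lamp.
After event 8: Kevin has the lamp.
After event 9: Carol has the lamp.
After event 10: Kevin has the lamp.

Answer: Kevin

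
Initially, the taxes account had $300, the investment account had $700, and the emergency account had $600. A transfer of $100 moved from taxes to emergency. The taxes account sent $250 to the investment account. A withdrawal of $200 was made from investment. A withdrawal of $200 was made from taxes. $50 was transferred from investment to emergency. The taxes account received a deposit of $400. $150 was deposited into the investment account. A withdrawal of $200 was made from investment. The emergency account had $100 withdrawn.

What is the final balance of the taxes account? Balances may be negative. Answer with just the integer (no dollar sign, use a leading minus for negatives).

Answer: 150

Derivation:
Tracking account balances step by step:
Start: taxes=300, investment=700, emergency=600
Event 1 (transfer 100 taxes -> emergency): taxes: 300 - 100 = 200, emergency: 600 + 100 = 700. Balances: taxes=200, investment=700, emergency=700
Event 2 (transfer 250 taxes -> investment): taxes: 200 - 250 = -50, investment: 700 + 250 = 950. Balances: taxes=-50, investment=950, emergency=700
Event 3 (withdraw 200 from investment): investment: 950 - 200 = 750. Balances: taxes=-50, investment=750, emergency=700
Event 4 (withdraw 200 from taxes): taxes: -50 - 200 = -250. Balances: taxes=-250, investment=750, emergency=700
Event 5 (transfer 50 investment -> emergency): investment: 750 - 50 = 700, emergency: 700 + 50 = 750. Balances: taxes=-250, investment=700, emergency=750
Event 6 (deposit 400 to taxes): taxes: -250 + 400 = 150. Balances: taxes=150, investment=700, emergency=750
Event 7 (deposit 150 to investment): investment: 700 + 150 = 850. Balances: taxes=150, investment=850, emergency=750
Event 8 (withdraw 200 from investment): investment: 850 - 200 = 650. Balances: taxes=150, investment=650, emergency=750
Event 9 (withdraw 100 from emergency): emergency: 750 - 100 = 650. Balances: taxes=150, investment=650, emergency=650

Final balance of taxes: 150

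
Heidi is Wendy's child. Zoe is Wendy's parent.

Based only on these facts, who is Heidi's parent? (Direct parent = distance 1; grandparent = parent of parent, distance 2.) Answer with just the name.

Reconstructing the parent chain from the given facts:
  Zoe -> Wendy -> Heidi
(each arrow means 'parent of the next')
Positions in the chain (0 = top):
  position of Zoe: 0
  position of Wendy: 1
  position of Heidi: 2

Heidi is at position 2; the parent is 1 step up the chain, i.e. position 1: Wendy.

Answer: Wendy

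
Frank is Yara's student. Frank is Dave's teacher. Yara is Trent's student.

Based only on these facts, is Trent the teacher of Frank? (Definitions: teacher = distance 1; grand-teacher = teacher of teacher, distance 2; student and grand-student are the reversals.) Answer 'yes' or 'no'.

Reconstructing the teacher chain from the given facts:
  Trent -> Yara -> Frank -> Dave
(each arrow means 'teacher of the next')
Positions in the chain (0 = top):
  position of Trent: 0
  position of Yara: 1
  position of Frank: 2
  position of Dave: 3

Trent is at position 0, Frank is at position 2; signed distance (j - i) = 2.
'teacher' requires j - i = 1. Actual distance is 2, so the relation does NOT hold.

Answer: no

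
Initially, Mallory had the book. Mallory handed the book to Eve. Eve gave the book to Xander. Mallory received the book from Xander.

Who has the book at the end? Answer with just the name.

Tracking the book through each event:
Start: Mallory has the book.
After event 1: Eve has the book.
After event 2: Xander has the book.
After event 3: Mallory has the book.

Answer: Mallory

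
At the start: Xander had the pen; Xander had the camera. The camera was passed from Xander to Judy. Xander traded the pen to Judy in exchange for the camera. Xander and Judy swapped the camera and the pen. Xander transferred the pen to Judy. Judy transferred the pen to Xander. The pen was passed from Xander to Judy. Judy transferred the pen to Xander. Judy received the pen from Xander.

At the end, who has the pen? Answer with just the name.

Answer: Judy

Derivation:
Tracking all object holders:
Start: pen:Xander, camera:Xander
Event 1 (give camera: Xander -> Judy). State: pen:Xander, camera:Judy
Event 2 (swap pen<->camera: now pen:Judy, camera:Xander). State: pen:Judy, camera:Xander
Event 3 (swap camera<->pen: now camera:Judy, pen:Xander). State: pen:Xander, camera:Judy
Event 4 (give pen: Xander -> Judy). State: pen:Judy, camera:Judy
Event 5 (give pen: Judy -> Xander). State: pen:Xander, camera:Judy
Event 6 (give pen: Xander -> Judy). State: pen:Judy, camera:Judy
Event 7 (give pen: Judy -> Xander). State: pen:Xander, camera:Judy
Event 8 (give pen: Xander -> Judy). State: pen:Judy, camera:Judy

Final state: pen:Judy, camera:Judy
The pen is held by Judy.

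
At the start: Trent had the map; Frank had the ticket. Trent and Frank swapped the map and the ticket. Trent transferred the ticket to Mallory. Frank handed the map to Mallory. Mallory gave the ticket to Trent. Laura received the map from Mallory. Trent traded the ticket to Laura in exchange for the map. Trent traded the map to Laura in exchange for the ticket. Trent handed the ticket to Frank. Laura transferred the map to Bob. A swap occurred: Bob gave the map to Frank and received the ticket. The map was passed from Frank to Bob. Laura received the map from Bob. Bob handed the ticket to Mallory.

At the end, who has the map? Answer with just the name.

Tracking all object holders:
Start: map:Trent, ticket:Frank
Event 1 (swap map<->ticket: now map:Frank, ticket:Trent). State: map:Frank, ticket:Trent
Event 2 (give ticket: Trent -> Mallory). State: map:Frank, ticket:Mallory
Event 3 (give map: Frank -> Mallory). State: map:Mallory, ticket:Mallory
Event 4 (give ticket: Mallory -> Trent). State: map:Mallory, ticket:Trent
Event 5 (give map: Mallory -> Laura). State: map:Laura, ticket:Trent
Event 6 (swap ticket<->map: now ticket:Laura, map:Trent). State: map:Trent, ticket:Laura
Event 7 (swap map<->ticket: now map:Laura, ticket:Trent). State: map:Laura, ticket:Trent
Event 8 (give ticket: Trent -> Frank). State: map:Laura, ticket:Frank
Event 9 (give map: Laura -> Bob). State: map:Bob, ticket:Frank
Event 10 (swap map<->ticket: now map:Frank, ticket:Bob). State: map:Frank, ticket:Bob
Event 11 (give map: Frank -> Bob). State: map:Bob, ticket:Bob
Event 12 (give map: Bob -> Laura). State: map:Laura, ticket:Bob
Event 13 (give ticket: Bob -> Mallory). State: map:Laura, ticket:Mallory

Final state: map:Laura, ticket:Mallory
The map is held by Laura.

Answer: Laura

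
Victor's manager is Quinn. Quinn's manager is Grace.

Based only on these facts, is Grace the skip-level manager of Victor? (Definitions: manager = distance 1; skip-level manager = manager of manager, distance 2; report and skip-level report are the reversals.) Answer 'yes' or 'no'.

Reconstructing the manager chain from the given facts:
  Grace -> Quinn -> Victor
(each arrow means 'manager of the next')
Positions in the chain (0 = top):
  position of Grace: 0
  position of Quinn: 1
  position of Victor: 2

Grace is at position 0, Victor is at position 2; signed distance (j - i) = 2.
'skip-level manager' requires j - i = 2. Actual distance is 2, so the relation HOLDS.

Answer: yes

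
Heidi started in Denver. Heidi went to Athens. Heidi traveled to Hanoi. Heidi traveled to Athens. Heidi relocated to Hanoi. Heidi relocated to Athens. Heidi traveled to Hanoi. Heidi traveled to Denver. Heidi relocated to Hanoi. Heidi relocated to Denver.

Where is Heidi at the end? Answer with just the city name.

Answer: Denver

Derivation:
Tracking Heidi's location:
Start: Heidi is in Denver.
After move 1: Denver -> Athens. Heidi is in Athens.
After move 2: Athens -> Hanoi. Heidi is in Hanoi.
After move 3: Hanoi -> Athens. Heidi is in Athens.
After move 4: Athens -> Hanoi. Heidi is in Hanoi.
After move 5: Hanoi -> Athens. Heidi is in Athens.
After move 6: Athens -> Hanoi. Heidi is in Hanoi.
After move 7: Hanoi -> Denver. Heidi is in Denver.
After move 8: Denver -> Hanoi. Heidi is in Hanoi.
After move 9: Hanoi -> Denver. Heidi is in Denver.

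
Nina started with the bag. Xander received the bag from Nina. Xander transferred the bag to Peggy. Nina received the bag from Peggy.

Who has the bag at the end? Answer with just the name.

Answer: Nina

Derivation:
Tracking the bag through each event:
Start: Nina has the bag.
After event 1: Xander has the bag.
After event 2: Peggy has the bag.
After event 3: Nina has the bag.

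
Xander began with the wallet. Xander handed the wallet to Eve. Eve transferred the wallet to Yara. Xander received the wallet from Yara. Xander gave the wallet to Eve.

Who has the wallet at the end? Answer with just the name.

Answer: Eve

Derivation:
Tracking the wallet through each event:
Start: Xander has the wallet.
After event 1: Eve has the wallet.
After event 2: Yara has the wallet.
After event 3: Xander has the wallet.
After event 4: Eve has the wallet.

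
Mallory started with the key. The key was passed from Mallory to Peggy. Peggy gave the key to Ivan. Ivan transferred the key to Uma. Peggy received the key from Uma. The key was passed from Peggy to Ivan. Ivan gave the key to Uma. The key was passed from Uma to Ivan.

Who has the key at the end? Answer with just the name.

Tracking the key through each event:
Start: Mallory has the key.
After event 1: Peggy has the key.
After event 2: Ivan has the key.
After event 3: Uma has the key.
After event 4: Peggy has the key.
After event 5: Ivan has the key.
After event 6: Uma has the key.
After event 7: Ivan has the key.

Answer: Ivan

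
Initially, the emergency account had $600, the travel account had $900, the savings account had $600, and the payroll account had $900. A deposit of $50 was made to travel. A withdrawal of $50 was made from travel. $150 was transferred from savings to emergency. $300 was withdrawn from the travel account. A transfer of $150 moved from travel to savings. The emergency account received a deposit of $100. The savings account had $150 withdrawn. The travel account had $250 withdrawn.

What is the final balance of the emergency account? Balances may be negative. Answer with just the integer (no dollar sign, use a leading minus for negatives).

Tracking account balances step by step:
Start: emergency=600, travel=900, savings=600, payroll=900
Event 1 (deposit 50 to travel): travel: 900 + 50 = 950. Balances: emergency=600, travel=950, savings=600, payroll=900
Event 2 (withdraw 50 from travel): travel: 950 - 50 = 900. Balances: emergency=600, travel=900, savings=600, payroll=900
Event 3 (transfer 150 savings -> emergency): savings: 600 - 150 = 450, emergency: 600 + 150 = 750. Balances: emergency=750, travel=900, savings=450, payroll=900
Event 4 (withdraw 300 from travel): travel: 900 - 300 = 600. Balances: emergency=750, travel=600, savings=450, payroll=900
Event 5 (transfer 150 travel -> savings): travel: 600 - 150 = 450, savings: 450 + 150 = 600. Balances: emergency=750, travel=450, savings=600, payroll=900
Event 6 (deposit 100 to emergency): emergency: 750 + 100 = 850. Balances: emergency=850, travel=450, savings=600, payroll=900
Event 7 (withdraw 150 from savings): savings: 600 - 150 = 450. Balances: emergency=850, travel=450, savings=450, payroll=900
Event 8 (withdraw 250 from travel): travel: 450 - 250 = 200. Balances: emergency=850, travel=200, savings=450, payroll=900

Final balance of emergency: 850

Answer: 850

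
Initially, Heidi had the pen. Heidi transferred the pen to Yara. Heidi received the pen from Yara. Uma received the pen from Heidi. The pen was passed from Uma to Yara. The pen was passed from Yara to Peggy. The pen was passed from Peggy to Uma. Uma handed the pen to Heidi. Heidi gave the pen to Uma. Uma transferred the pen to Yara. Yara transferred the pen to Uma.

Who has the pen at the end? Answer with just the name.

Tracking the pen through each event:
Start: Heidi has the pen.
After event 1: Yara has the pen.
After event 2: Heidi has the pen.
After event 3: Uma has the pen.
After event 4: Yara has the pen.
After event 5: Peggy has the pen.
After event 6: Uma has the pen.
After event 7: Heidi has the pen.
After event 8: Uma has the pen.
After event 9: Yara has the pen.
After event 10: Uma has the pen.

Answer: Uma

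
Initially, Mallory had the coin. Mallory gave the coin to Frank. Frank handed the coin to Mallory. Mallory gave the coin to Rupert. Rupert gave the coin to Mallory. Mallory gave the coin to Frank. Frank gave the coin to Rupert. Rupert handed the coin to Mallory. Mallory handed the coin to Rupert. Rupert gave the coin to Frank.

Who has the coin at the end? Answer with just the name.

Tracking the coin through each event:
Start: Mallory has the coin.
After event 1: Frank has the coin.
After event 2: Mallory has the coin.
After event 3: Rupert has the coin.
After event 4: Mallory has the coin.
After event 5: Frank has the coin.
After event 6: Rupert has the coin.
After event 7: Mallory has the coin.
After event 8: Rupert has the coin.
After event 9: Frank has the coin.

Answer: Frank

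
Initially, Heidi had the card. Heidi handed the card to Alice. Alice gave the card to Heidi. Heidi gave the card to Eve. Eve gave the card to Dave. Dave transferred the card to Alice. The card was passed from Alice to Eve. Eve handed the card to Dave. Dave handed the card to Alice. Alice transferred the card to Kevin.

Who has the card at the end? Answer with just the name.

Tracking the card through each event:
Start: Heidi has the card.
After event 1: Alice has the card.
After event 2: Heidi has the card.
After event 3: Eve has the card.
After event 4: Dave has the card.
After event 5: Alice has the card.
After event 6: Eve has the card.
After event 7: Dave has the card.
After event 8: Alice has the card.
After event 9: Kevin has the card.

Answer: Kevin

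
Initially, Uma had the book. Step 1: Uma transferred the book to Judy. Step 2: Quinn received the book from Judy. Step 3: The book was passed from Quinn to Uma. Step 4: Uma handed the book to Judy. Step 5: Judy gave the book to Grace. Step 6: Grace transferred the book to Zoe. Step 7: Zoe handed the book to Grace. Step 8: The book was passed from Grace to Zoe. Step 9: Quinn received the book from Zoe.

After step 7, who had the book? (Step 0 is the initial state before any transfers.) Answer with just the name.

Tracking the book holder through step 7:
After step 0 (start): Uma
After step 1: Judy
After step 2: Quinn
After step 3: Uma
After step 4: Judy
After step 5: Grace
After step 6: Zoe
After step 7: Grace

At step 7, the holder is Grace.

Answer: Grace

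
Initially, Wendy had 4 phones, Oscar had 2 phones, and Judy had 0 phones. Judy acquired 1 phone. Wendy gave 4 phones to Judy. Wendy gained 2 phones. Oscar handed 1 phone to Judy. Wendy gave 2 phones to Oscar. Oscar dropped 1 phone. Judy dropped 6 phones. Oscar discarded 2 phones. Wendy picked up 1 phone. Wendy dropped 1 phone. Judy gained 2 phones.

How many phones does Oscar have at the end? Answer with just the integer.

Answer: 0

Derivation:
Tracking counts step by step:
Start: Wendy=4, Oscar=2, Judy=0
Event 1 (Judy +1): Judy: 0 -> 1. State: Wendy=4, Oscar=2, Judy=1
Event 2 (Wendy -> Judy, 4): Wendy: 4 -> 0, Judy: 1 -> 5. State: Wendy=0, Oscar=2, Judy=5
Event 3 (Wendy +2): Wendy: 0 -> 2. State: Wendy=2, Oscar=2, Judy=5
Event 4 (Oscar -> Judy, 1): Oscar: 2 -> 1, Judy: 5 -> 6. State: Wendy=2, Oscar=1, Judy=6
Event 5 (Wendy -> Oscar, 2): Wendy: 2 -> 0, Oscar: 1 -> 3. State: Wendy=0, Oscar=3, Judy=6
Event 6 (Oscar -1): Oscar: 3 -> 2. State: Wendy=0, Oscar=2, Judy=6
Event 7 (Judy -6): Judy: 6 -> 0. State: Wendy=0, Oscar=2, Judy=0
Event 8 (Oscar -2): Oscar: 2 -> 0. State: Wendy=0, Oscar=0, Judy=0
Event 9 (Wendy +1): Wendy: 0 -> 1. State: Wendy=1, Oscar=0, Judy=0
Event 10 (Wendy -1): Wendy: 1 -> 0. State: Wendy=0, Oscar=0, Judy=0
Event 11 (Judy +2): Judy: 0 -> 2. State: Wendy=0, Oscar=0, Judy=2

Oscar's final count: 0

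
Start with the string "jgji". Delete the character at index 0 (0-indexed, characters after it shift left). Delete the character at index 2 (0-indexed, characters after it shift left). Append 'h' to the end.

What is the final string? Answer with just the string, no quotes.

Applying each edit step by step:
Start: "jgji"
Op 1 (delete idx 0 = 'j'): "jgji" -> "gji"
Op 2 (delete idx 2 = 'i'): "gji" -> "gj"
Op 3 (append 'h'): "gj" -> "gjh"

Answer: gjh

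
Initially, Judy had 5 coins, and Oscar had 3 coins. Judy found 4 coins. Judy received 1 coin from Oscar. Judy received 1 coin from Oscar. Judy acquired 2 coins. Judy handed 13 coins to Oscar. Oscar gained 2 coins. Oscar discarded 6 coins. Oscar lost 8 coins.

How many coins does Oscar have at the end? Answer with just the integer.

Answer: 2

Derivation:
Tracking counts step by step:
Start: Judy=5, Oscar=3
Event 1 (Judy +4): Judy: 5 -> 9. State: Judy=9, Oscar=3
Event 2 (Oscar -> Judy, 1): Oscar: 3 -> 2, Judy: 9 -> 10. State: Judy=10, Oscar=2
Event 3 (Oscar -> Judy, 1): Oscar: 2 -> 1, Judy: 10 -> 11. State: Judy=11, Oscar=1
Event 4 (Judy +2): Judy: 11 -> 13. State: Judy=13, Oscar=1
Event 5 (Judy -> Oscar, 13): Judy: 13 -> 0, Oscar: 1 -> 14. State: Judy=0, Oscar=14
Event 6 (Oscar +2): Oscar: 14 -> 16. State: Judy=0, Oscar=16
Event 7 (Oscar -6): Oscar: 16 -> 10. State: Judy=0, Oscar=10
Event 8 (Oscar -8): Oscar: 10 -> 2. State: Judy=0, Oscar=2

Oscar's final count: 2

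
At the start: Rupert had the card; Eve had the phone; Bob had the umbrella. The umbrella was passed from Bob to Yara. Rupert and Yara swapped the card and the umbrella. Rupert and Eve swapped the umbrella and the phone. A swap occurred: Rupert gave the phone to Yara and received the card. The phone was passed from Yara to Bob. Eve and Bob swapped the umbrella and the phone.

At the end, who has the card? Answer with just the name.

Tracking all object holders:
Start: card:Rupert, phone:Eve, umbrella:Bob
Event 1 (give umbrella: Bob -> Yara). State: card:Rupert, phone:Eve, umbrella:Yara
Event 2 (swap card<->umbrella: now card:Yara, umbrella:Rupert). State: card:Yara, phone:Eve, umbrella:Rupert
Event 3 (swap umbrella<->phone: now umbrella:Eve, phone:Rupert). State: card:Yara, phone:Rupert, umbrella:Eve
Event 4 (swap phone<->card: now phone:Yara, card:Rupert). State: card:Rupert, phone:Yara, umbrella:Eve
Event 5 (give phone: Yara -> Bob). State: card:Rupert, phone:Bob, umbrella:Eve
Event 6 (swap umbrella<->phone: now umbrella:Bob, phone:Eve). State: card:Rupert, phone:Eve, umbrella:Bob

Final state: card:Rupert, phone:Eve, umbrella:Bob
The card is held by Rupert.

Answer: Rupert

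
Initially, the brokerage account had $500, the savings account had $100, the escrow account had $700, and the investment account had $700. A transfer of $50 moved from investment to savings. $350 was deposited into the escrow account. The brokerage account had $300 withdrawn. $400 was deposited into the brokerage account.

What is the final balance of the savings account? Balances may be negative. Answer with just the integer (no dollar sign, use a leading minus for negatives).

Answer: 150

Derivation:
Tracking account balances step by step:
Start: brokerage=500, savings=100, escrow=700, investment=700
Event 1 (transfer 50 investment -> savings): investment: 700 - 50 = 650, savings: 100 + 50 = 150. Balances: brokerage=500, savings=150, escrow=700, investment=650
Event 2 (deposit 350 to escrow): escrow: 700 + 350 = 1050. Balances: brokerage=500, savings=150, escrow=1050, investment=650
Event 3 (withdraw 300 from brokerage): brokerage: 500 - 300 = 200. Balances: brokerage=200, savings=150, escrow=1050, investment=650
Event 4 (deposit 400 to brokerage): brokerage: 200 + 400 = 600. Balances: brokerage=600, savings=150, escrow=1050, investment=650

Final balance of savings: 150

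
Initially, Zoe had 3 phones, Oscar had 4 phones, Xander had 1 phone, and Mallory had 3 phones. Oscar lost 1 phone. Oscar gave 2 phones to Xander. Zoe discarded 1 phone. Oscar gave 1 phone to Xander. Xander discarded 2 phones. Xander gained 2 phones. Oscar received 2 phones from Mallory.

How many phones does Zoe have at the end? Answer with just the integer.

Tracking counts step by step:
Start: Zoe=3, Oscar=4, Xander=1, Mallory=3
Event 1 (Oscar -1): Oscar: 4 -> 3. State: Zoe=3, Oscar=3, Xander=1, Mallory=3
Event 2 (Oscar -> Xander, 2): Oscar: 3 -> 1, Xander: 1 -> 3. State: Zoe=3, Oscar=1, Xander=3, Mallory=3
Event 3 (Zoe -1): Zoe: 3 -> 2. State: Zoe=2, Oscar=1, Xander=3, Mallory=3
Event 4 (Oscar -> Xander, 1): Oscar: 1 -> 0, Xander: 3 -> 4. State: Zoe=2, Oscar=0, Xander=4, Mallory=3
Event 5 (Xander -2): Xander: 4 -> 2. State: Zoe=2, Oscar=0, Xander=2, Mallory=3
Event 6 (Xander +2): Xander: 2 -> 4. State: Zoe=2, Oscar=0, Xander=4, Mallory=3
Event 7 (Mallory -> Oscar, 2): Mallory: 3 -> 1, Oscar: 0 -> 2. State: Zoe=2, Oscar=2, Xander=4, Mallory=1

Zoe's final count: 2

Answer: 2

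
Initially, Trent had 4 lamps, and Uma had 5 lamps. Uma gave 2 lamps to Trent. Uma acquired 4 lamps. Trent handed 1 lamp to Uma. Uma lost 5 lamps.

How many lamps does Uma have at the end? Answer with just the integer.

Answer: 3

Derivation:
Tracking counts step by step:
Start: Trent=4, Uma=5
Event 1 (Uma -> Trent, 2): Uma: 5 -> 3, Trent: 4 -> 6. State: Trent=6, Uma=3
Event 2 (Uma +4): Uma: 3 -> 7. State: Trent=6, Uma=7
Event 3 (Trent -> Uma, 1): Trent: 6 -> 5, Uma: 7 -> 8. State: Trent=5, Uma=8
Event 4 (Uma -5): Uma: 8 -> 3. State: Trent=5, Uma=3

Uma's final count: 3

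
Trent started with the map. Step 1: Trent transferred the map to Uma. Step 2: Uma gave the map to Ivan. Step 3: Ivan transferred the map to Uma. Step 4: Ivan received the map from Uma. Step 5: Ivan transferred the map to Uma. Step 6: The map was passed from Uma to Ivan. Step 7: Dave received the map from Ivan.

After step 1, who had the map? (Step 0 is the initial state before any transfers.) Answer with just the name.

Tracking the map holder through step 1:
After step 0 (start): Trent
After step 1: Uma

At step 1, the holder is Uma.

Answer: Uma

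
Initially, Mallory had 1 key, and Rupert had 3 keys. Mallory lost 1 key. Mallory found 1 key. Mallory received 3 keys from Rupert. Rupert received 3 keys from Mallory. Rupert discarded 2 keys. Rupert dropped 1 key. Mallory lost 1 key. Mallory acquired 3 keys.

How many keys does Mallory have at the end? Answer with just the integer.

Answer: 3

Derivation:
Tracking counts step by step:
Start: Mallory=1, Rupert=3
Event 1 (Mallory -1): Mallory: 1 -> 0. State: Mallory=0, Rupert=3
Event 2 (Mallory +1): Mallory: 0 -> 1. State: Mallory=1, Rupert=3
Event 3 (Rupert -> Mallory, 3): Rupert: 3 -> 0, Mallory: 1 -> 4. State: Mallory=4, Rupert=0
Event 4 (Mallory -> Rupert, 3): Mallory: 4 -> 1, Rupert: 0 -> 3. State: Mallory=1, Rupert=3
Event 5 (Rupert -2): Rupert: 3 -> 1. State: Mallory=1, Rupert=1
Event 6 (Rupert -1): Rupert: 1 -> 0. State: Mallory=1, Rupert=0
Event 7 (Mallory -1): Mallory: 1 -> 0. State: Mallory=0, Rupert=0
Event 8 (Mallory +3): Mallory: 0 -> 3. State: Mallory=3, Rupert=0

Mallory's final count: 3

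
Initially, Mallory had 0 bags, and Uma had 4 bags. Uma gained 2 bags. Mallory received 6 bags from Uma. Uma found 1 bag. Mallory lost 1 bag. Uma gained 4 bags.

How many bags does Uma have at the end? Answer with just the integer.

Answer: 5

Derivation:
Tracking counts step by step:
Start: Mallory=0, Uma=4
Event 1 (Uma +2): Uma: 4 -> 6. State: Mallory=0, Uma=6
Event 2 (Uma -> Mallory, 6): Uma: 6 -> 0, Mallory: 0 -> 6. State: Mallory=6, Uma=0
Event 3 (Uma +1): Uma: 0 -> 1. State: Mallory=6, Uma=1
Event 4 (Mallory -1): Mallory: 6 -> 5. State: Mallory=5, Uma=1
Event 5 (Uma +4): Uma: 1 -> 5. State: Mallory=5, Uma=5

Uma's final count: 5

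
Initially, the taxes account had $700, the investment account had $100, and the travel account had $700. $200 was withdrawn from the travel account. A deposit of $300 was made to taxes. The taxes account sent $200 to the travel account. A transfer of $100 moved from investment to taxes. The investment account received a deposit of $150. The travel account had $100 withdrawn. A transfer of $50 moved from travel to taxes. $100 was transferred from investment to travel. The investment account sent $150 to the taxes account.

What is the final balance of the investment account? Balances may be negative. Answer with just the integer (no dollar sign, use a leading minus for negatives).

Tracking account balances step by step:
Start: taxes=700, investment=100, travel=700
Event 1 (withdraw 200 from travel): travel: 700 - 200 = 500. Balances: taxes=700, investment=100, travel=500
Event 2 (deposit 300 to taxes): taxes: 700 + 300 = 1000. Balances: taxes=1000, investment=100, travel=500
Event 3 (transfer 200 taxes -> travel): taxes: 1000 - 200 = 800, travel: 500 + 200 = 700. Balances: taxes=800, investment=100, travel=700
Event 4 (transfer 100 investment -> taxes): investment: 100 - 100 = 0, taxes: 800 + 100 = 900. Balances: taxes=900, investment=0, travel=700
Event 5 (deposit 150 to investment): investment: 0 + 150 = 150. Balances: taxes=900, investment=150, travel=700
Event 6 (withdraw 100 from travel): travel: 700 - 100 = 600. Balances: taxes=900, investment=150, travel=600
Event 7 (transfer 50 travel -> taxes): travel: 600 - 50 = 550, taxes: 900 + 50 = 950. Balances: taxes=950, investment=150, travel=550
Event 8 (transfer 100 investment -> travel): investment: 150 - 100 = 50, travel: 550 + 100 = 650. Balances: taxes=950, investment=50, travel=650
Event 9 (transfer 150 investment -> taxes): investment: 50 - 150 = -100, taxes: 950 + 150 = 1100. Balances: taxes=1100, investment=-100, travel=650

Final balance of investment: -100

Answer: -100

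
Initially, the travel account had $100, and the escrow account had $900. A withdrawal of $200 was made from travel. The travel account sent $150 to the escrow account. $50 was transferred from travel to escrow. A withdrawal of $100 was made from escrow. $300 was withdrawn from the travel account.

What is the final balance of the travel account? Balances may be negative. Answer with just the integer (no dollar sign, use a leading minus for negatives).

Answer: -600

Derivation:
Tracking account balances step by step:
Start: travel=100, escrow=900
Event 1 (withdraw 200 from travel): travel: 100 - 200 = -100. Balances: travel=-100, escrow=900
Event 2 (transfer 150 travel -> escrow): travel: -100 - 150 = -250, escrow: 900 + 150 = 1050. Balances: travel=-250, escrow=1050
Event 3 (transfer 50 travel -> escrow): travel: -250 - 50 = -300, escrow: 1050 + 50 = 1100. Balances: travel=-300, escrow=1100
Event 4 (withdraw 100 from escrow): escrow: 1100 - 100 = 1000. Balances: travel=-300, escrow=1000
Event 5 (withdraw 300 from travel): travel: -300 - 300 = -600. Balances: travel=-600, escrow=1000

Final balance of travel: -600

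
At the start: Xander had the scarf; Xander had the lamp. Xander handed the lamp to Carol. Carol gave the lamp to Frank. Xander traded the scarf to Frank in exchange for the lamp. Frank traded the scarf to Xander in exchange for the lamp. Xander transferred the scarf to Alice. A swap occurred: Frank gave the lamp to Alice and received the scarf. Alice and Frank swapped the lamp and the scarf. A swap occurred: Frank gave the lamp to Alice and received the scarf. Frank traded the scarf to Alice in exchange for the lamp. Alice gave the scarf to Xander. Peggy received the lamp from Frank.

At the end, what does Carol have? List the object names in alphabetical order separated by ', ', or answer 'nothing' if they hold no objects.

Tracking all object holders:
Start: scarf:Xander, lamp:Xander
Event 1 (give lamp: Xander -> Carol). State: scarf:Xander, lamp:Carol
Event 2 (give lamp: Carol -> Frank). State: scarf:Xander, lamp:Frank
Event 3 (swap scarf<->lamp: now scarf:Frank, lamp:Xander). State: scarf:Frank, lamp:Xander
Event 4 (swap scarf<->lamp: now scarf:Xander, lamp:Frank). State: scarf:Xander, lamp:Frank
Event 5 (give scarf: Xander -> Alice). State: scarf:Alice, lamp:Frank
Event 6 (swap lamp<->scarf: now lamp:Alice, scarf:Frank). State: scarf:Frank, lamp:Alice
Event 7 (swap lamp<->scarf: now lamp:Frank, scarf:Alice). State: scarf:Alice, lamp:Frank
Event 8 (swap lamp<->scarf: now lamp:Alice, scarf:Frank). State: scarf:Frank, lamp:Alice
Event 9 (swap scarf<->lamp: now scarf:Alice, lamp:Frank). State: scarf:Alice, lamp:Frank
Event 10 (give scarf: Alice -> Xander). State: scarf:Xander, lamp:Frank
Event 11 (give lamp: Frank -> Peggy). State: scarf:Xander, lamp:Peggy

Final state: scarf:Xander, lamp:Peggy
Carol holds: (nothing).

Answer: nothing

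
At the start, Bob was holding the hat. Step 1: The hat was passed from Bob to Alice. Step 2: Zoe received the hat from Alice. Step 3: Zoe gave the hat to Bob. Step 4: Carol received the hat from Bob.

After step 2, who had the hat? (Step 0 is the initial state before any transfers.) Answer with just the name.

Answer: Zoe

Derivation:
Tracking the hat holder through step 2:
After step 0 (start): Bob
After step 1: Alice
After step 2: Zoe

At step 2, the holder is Zoe.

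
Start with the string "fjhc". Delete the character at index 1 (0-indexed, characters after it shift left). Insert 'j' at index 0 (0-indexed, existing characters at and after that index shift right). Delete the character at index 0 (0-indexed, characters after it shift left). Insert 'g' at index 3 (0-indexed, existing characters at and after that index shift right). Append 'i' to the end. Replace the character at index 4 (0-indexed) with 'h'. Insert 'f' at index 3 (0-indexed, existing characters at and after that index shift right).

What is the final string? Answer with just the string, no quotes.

Answer: fhcfgh

Derivation:
Applying each edit step by step:
Start: "fjhc"
Op 1 (delete idx 1 = 'j'): "fjhc" -> "fhc"
Op 2 (insert 'j' at idx 0): "fhc" -> "jfhc"
Op 3 (delete idx 0 = 'j'): "jfhc" -> "fhc"
Op 4 (insert 'g' at idx 3): "fhc" -> "fhcg"
Op 5 (append 'i'): "fhcg" -> "fhcgi"
Op 6 (replace idx 4: 'i' -> 'h'): "fhcgi" -> "fhcgh"
Op 7 (insert 'f' at idx 3): "fhcgh" -> "fhcfgh"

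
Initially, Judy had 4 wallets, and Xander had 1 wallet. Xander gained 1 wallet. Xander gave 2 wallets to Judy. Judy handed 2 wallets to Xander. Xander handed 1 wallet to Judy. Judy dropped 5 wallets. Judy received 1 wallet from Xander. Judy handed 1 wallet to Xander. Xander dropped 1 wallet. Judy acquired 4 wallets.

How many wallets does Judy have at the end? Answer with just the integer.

Answer: 4

Derivation:
Tracking counts step by step:
Start: Judy=4, Xander=1
Event 1 (Xander +1): Xander: 1 -> 2. State: Judy=4, Xander=2
Event 2 (Xander -> Judy, 2): Xander: 2 -> 0, Judy: 4 -> 6. State: Judy=6, Xander=0
Event 3 (Judy -> Xander, 2): Judy: 6 -> 4, Xander: 0 -> 2. State: Judy=4, Xander=2
Event 4 (Xander -> Judy, 1): Xander: 2 -> 1, Judy: 4 -> 5. State: Judy=5, Xander=1
Event 5 (Judy -5): Judy: 5 -> 0. State: Judy=0, Xander=1
Event 6 (Xander -> Judy, 1): Xander: 1 -> 0, Judy: 0 -> 1. State: Judy=1, Xander=0
Event 7 (Judy -> Xander, 1): Judy: 1 -> 0, Xander: 0 -> 1. State: Judy=0, Xander=1
Event 8 (Xander -1): Xander: 1 -> 0. State: Judy=0, Xander=0
Event 9 (Judy +4): Judy: 0 -> 4. State: Judy=4, Xander=0

Judy's final count: 4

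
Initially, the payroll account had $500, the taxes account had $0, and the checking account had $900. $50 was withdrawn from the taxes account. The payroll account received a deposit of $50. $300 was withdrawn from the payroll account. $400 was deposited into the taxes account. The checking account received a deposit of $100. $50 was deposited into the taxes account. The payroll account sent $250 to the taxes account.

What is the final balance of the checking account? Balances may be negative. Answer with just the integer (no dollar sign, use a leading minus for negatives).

Answer: 1000

Derivation:
Tracking account balances step by step:
Start: payroll=500, taxes=0, checking=900
Event 1 (withdraw 50 from taxes): taxes: 0 - 50 = -50. Balances: payroll=500, taxes=-50, checking=900
Event 2 (deposit 50 to payroll): payroll: 500 + 50 = 550. Balances: payroll=550, taxes=-50, checking=900
Event 3 (withdraw 300 from payroll): payroll: 550 - 300 = 250. Balances: payroll=250, taxes=-50, checking=900
Event 4 (deposit 400 to taxes): taxes: -50 + 400 = 350. Balances: payroll=250, taxes=350, checking=900
Event 5 (deposit 100 to checking): checking: 900 + 100 = 1000. Balances: payroll=250, taxes=350, checking=1000
Event 6 (deposit 50 to taxes): taxes: 350 + 50 = 400. Balances: payroll=250, taxes=400, checking=1000
Event 7 (transfer 250 payroll -> taxes): payroll: 250 - 250 = 0, taxes: 400 + 250 = 650. Balances: payroll=0, taxes=650, checking=1000

Final balance of checking: 1000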